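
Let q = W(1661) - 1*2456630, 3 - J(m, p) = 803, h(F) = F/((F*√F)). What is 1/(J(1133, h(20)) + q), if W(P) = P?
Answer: -1/2455769 ≈ -4.0720e-7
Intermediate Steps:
h(F) = F^(-½) (h(F) = F/(F^(3/2)) = F/F^(3/2) = F^(-½))
J(m, p) = -800 (J(m, p) = 3 - 1*803 = 3 - 803 = -800)
q = -2454969 (q = 1661 - 1*2456630 = 1661 - 2456630 = -2454969)
1/(J(1133, h(20)) + q) = 1/(-800 - 2454969) = 1/(-2455769) = -1/2455769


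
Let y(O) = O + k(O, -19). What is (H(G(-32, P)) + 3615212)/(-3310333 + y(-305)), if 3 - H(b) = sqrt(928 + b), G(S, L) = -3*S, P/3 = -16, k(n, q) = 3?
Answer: -1205061/1103545 ≈ -1.0920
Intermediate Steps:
P = -48 (P = 3*(-16) = -48)
y(O) = 3 + O (y(O) = O + 3 = 3 + O)
H(b) = 3 - sqrt(928 + b)
(H(G(-32, P)) + 3615212)/(-3310333 + y(-305)) = ((3 - sqrt(928 - 3*(-32))) + 3615212)/(-3310333 + (3 - 305)) = ((3 - sqrt(928 + 96)) + 3615212)/(-3310333 - 302) = ((3 - sqrt(1024)) + 3615212)/(-3310635) = ((3 - 1*32) + 3615212)*(-1/3310635) = ((3 - 32) + 3615212)*(-1/3310635) = (-29 + 3615212)*(-1/3310635) = 3615183*(-1/3310635) = -1205061/1103545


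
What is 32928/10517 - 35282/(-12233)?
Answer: 59528386/9896497 ≈ 6.0151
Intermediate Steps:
32928/10517 - 35282/(-12233) = 32928*(1/10517) - 35282*(-1/12233) = 32928/10517 + 2714/941 = 59528386/9896497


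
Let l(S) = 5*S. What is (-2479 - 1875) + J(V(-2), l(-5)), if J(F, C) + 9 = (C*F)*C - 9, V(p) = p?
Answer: -5622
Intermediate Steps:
J(F, C) = -18 + F*C² (J(F, C) = -9 + ((C*F)*C - 9) = -9 + (F*C² - 9) = -9 + (-9 + F*C²) = -18 + F*C²)
(-2479 - 1875) + J(V(-2), l(-5)) = (-2479 - 1875) + (-18 - 2*(5*(-5))²) = -4354 + (-18 - 2*(-25)²) = -4354 + (-18 - 2*625) = -4354 + (-18 - 1250) = -4354 - 1268 = -5622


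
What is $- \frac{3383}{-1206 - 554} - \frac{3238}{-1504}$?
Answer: $\frac{337091}{82720} \approx 4.0751$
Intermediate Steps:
$- \frac{3383}{-1206 - 554} - \frac{3238}{-1504} = - \frac{3383}{-1206 - 554} - - \frac{1619}{752} = - \frac{3383}{-1760} + \frac{1619}{752} = \left(-3383\right) \left(- \frac{1}{1760}\right) + \frac{1619}{752} = \frac{3383}{1760} + \frac{1619}{752} = \frac{337091}{82720}$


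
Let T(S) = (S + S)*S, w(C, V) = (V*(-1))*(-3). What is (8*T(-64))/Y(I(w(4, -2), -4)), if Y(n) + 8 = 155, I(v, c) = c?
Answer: 65536/147 ≈ 445.82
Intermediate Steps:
w(C, V) = 3*V (w(C, V) = -V*(-3) = 3*V)
Y(n) = 147 (Y(n) = -8 + 155 = 147)
T(S) = 2*S² (T(S) = (2*S)*S = 2*S²)
(8*T(-64))/Y(I(w(4, -2), -4)) = (8*(2*(-64)²))/147 = (8*(2*4096))*(1/147) = (8*8192)*(1/147) = 65536*(1/147) = 65536/147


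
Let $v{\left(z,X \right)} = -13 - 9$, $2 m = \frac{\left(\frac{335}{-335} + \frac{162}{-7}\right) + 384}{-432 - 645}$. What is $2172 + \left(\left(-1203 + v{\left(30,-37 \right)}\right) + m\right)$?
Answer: $\frac{14276347}{15078} \approx 946.83$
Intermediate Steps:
$m = - \frac{2519}{15078}$ ($m = \frac{\left(\left(\frac{335}{-335} + \frac{162}{-7}\right) + 384\right) \frac{1}{-432 - 645}}{2} = \frac{\left(\left(335 \left(- \frac{1}{335}\right) + 162 \left(- \frac{1}{7}\right)\right) + 384\right) \frac{1}{-1077}}{2} = \frac{\left(\left(-1 - \frac{162}{7}\right) + 384\right) \left(- \frac{1}{1077}\right)}{2} = \frac{\left(- \frac{169}{7} + 384\right) \left(- \frac{1}{1077}\right)}{2} = \frac{\frac{2519}{7} \left(- \frac{1}{1077}\right)}{2} = \frac{1}{2} \left(- \frac{2519}{7539}\right) = - \frac{2519}{15078} \approx -0.16706$)
$v{\left(z,X \right)} = -22$
$2172 + \left(\left(-1203 + v{\left(30,-37 \right)}\right) + m\right) = 2172 - \frac{18473069}{15078} = \frac{14276347}{15078}$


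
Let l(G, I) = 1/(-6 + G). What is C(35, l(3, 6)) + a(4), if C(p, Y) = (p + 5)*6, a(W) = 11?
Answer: 251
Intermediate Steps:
C(p, Y) = 30 + 6*p (C(p, Y) = (5 + p)*6 = 30 + 6*p)
C(35, l(3, 6)) + a(4) = (30 + 6*35) + 11 = (30 + 210) + 11 = 240 + 11 = 251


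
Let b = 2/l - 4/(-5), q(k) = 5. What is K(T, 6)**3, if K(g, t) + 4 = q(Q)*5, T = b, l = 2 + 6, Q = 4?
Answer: 9261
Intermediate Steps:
l = 8
b = 21/20 (b = 2/8 - 4/(-5) = 2*(1/8) - 4*(-1/5) = 1/4 + 4/5 = 21/20 ≈ 1.0500)
T = 21/20 ≈ 1.0500
K(g, t) = 21 (K(g, t) = -4 + 5*5 = -4 + 25 = 21)
K(T, 6)**3 = 21**3 = 9261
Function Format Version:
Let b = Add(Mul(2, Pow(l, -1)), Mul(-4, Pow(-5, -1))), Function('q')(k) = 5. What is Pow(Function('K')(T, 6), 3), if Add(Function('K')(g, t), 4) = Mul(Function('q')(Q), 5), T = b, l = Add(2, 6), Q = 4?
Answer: 9261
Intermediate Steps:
l = 8
b = Rational(21, 20) (b = Add(Mul(2, Pow(8, -1)), Mul(-4, Pow(-5, -1))) = Add(Mul(2, Rational(1, 8)), Mul(-4, Rational(-1, 5))) = Add(Rational(1, 4), Rational(4, 5)) = Rational(21, 20) ≈ 1.0500)
T = Rational(21, 20) ≈ 1.0500
Function('K')(g, t) = 21 (Function('K')(g, t) = Add(-4, Mul(5, 5)) = Add(-4, 25) = 21)
Pow(Function('K')(T, 6), 3) = Pow(21, 3) = 9261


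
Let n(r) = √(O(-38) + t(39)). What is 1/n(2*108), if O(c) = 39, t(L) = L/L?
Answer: √10/20 ≈ 0.15811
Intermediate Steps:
t(L) = 1
n(r) = 2*√10 (n(r) = √(39 + 1) = √40 = 2*√10)
1/n(2*108) = 1/(2*√10) = √10/20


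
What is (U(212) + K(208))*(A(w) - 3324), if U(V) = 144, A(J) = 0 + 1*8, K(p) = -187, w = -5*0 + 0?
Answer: 142588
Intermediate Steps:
w = 0 (w = 0 + 0 = 0)
A(J) = 8 (A(J) = 0 + 8 = 8)
(U(212) + K(208))*(A(w) - 3324) = (144 - 187)*(8 - 3324) = -43*(-3316) = 142588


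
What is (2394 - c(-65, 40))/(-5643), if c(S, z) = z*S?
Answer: -454/513 ≈ -0.88499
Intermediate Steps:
c(S, z) = S*z
(2394 - c(-65, 40))/(-5643) = (2394 - (-65)*40)/(-5643) = (2394 - 1*(-2600))*(-1/5643) = (2394 + 2600)*(-1/5643) = 4994*(-1/5643) = -454/513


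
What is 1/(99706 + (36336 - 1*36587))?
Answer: 1/99455 ≈ 1.0055e-5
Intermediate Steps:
1/(99706 + (36336 - 1*36587)) = 1/(99706 + (36336 - 36587)) = 1/(99706 - 251) = 1/99455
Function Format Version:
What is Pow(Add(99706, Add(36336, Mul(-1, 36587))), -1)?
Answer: Rational(1, 99455) ≈ 1.0055e-5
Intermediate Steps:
Pow(Add(99706, Add(36336, Mul(-1, 36587))), -1) = Pow(Add(99706, Add(36336, -36587)), -1) = Pow(Add(99706, -251), -1) = Pow(99455, -1) = Rational(1, 99455)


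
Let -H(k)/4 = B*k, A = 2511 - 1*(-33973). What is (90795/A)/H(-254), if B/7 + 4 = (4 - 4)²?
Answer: -90795/1037896832 ≈ -8.7480e-5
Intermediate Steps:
B = -28 (B = -28 + 7*(4 - 4)² = -28 + 7*0² = -28 + 7*0 = -28 + 0 = -28)
A = 36484 (A = 2511 + 33973 = 36484)
H(k) = 112*k (H(k) = -(-112)*k = 112*k)
(90795/A)/H(-254) = (90795/36484)/((112*(-254))) = (90795*(1/36484))/(-28448) = (90795/36484)*(-1/28448) = -90795/1037896832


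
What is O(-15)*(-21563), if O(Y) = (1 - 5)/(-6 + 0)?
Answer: -43126/3 ≈ -14375.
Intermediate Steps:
O(Y) = 2/3 (O(Y) = -4/(-6) = -4*(-1/6) = 2/3)
O(-15)*(-21563) = (2/3)*(-21563) = -43126/3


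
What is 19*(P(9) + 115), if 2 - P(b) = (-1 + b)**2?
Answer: 1007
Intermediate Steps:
P(b) = 2 - (-1 + b)**2
19*(P(9) + 115) = 19*((2 - (-1 + 9)**2) + 115) = 19*((2 - 1*8**2) + 115) = 19*((2 - 1*64) + 115) = 19*((2 - 64) + 115) = 19*(-62 + 115) = 19*53 = 1007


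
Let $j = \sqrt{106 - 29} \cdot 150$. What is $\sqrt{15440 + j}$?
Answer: $\sqrt{15440 + 150 \sqrt{77}} \approx 129.45$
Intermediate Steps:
$j = 150 \sqrt{77}$ ($j = \sqrt{77} \cdot 150 = 150 \sqrt{77} \approx 1316.2$)
$\sqrt{15440 + j} = \sqrt{15440 + 150 \sqrt{77}}$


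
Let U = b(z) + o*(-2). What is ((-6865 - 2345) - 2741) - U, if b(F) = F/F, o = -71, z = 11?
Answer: -12094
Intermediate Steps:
b(F) = 1
U = 143 (U = 1 - 71*(-2) = 1 + 142 = 143)
((-6865 - 2345) - 2741) - U = ((-6865 - 2345) - 2741) - 1*143 = (-9210 - 2741) - 143 = -11951 - 143 = -12094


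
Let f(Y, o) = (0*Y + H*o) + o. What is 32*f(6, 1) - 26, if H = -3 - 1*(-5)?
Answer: 70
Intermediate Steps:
H = 2 (H = -3 + 5 = 2)
f(Y, o) = 3*o (f(Y, o) = (0*Y + 2*o) + o = (0 + 2*o) + o = 2*o + o = 3*o)
32*f(6, 1) - 26 = 32*(3*1) - 26 = 32*3 - 26 = 96 - 26 = 70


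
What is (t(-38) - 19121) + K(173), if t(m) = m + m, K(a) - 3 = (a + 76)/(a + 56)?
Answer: -4395177/229 ≈ -19193.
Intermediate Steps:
K(a) = 3 + (76 + a)/(56 + a) (K(a) = 3 + (a + 76)/(a + 56) = 3 + (76 + a)/(56 + a))
t(m) = 2*m
(t(-38) - 19121) + K(173) = (2*(-38) - 19121) + 4*(61 + 173)/(56 + 173) = (-76 - 19121) + 4*234/229 = -19197 + 4*(1/229)*234 = -19197 + 936/229 = -4395177/229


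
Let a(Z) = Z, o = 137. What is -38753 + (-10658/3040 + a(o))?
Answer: -58701649/1520 ≈ -38620.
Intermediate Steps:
-38753 + (-10658/3040 + a(o)) = -38753 + (-10658/3040 + 137) = -38753 + (-10658*1/3040 + 137) = -38753 + (-5329/1520 + 137) = -38753 + 202911/1520 = -58701649/1520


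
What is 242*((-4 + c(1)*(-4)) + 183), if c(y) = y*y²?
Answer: 42350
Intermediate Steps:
c(y) = y³
242*((-4 + c(1)*(-4)) + 183) = 242*((-4 + 1³*(-4)) + 183) = 242*((-4 + 1*(-4)) + 183) = 242*((-4 - 4) + 183) = 242*(-8 + 183) = 242*175 = 42350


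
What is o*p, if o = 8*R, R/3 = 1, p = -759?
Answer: -18216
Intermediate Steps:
R = 3 (R = 3*1 = 3)
o = 24 (o = 8*3 = 24)
o*p = 24*(-759) = -18216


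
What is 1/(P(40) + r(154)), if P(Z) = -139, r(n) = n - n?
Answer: -1/139 ≈ -0.0071942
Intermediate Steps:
r(n) = 0
1/(P(40) + r(154)) = 1/(-139 + 0) = 1/(-139) = -1/139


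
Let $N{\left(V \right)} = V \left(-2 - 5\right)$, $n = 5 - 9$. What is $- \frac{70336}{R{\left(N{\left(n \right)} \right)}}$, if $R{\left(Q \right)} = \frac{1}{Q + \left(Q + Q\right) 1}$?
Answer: $-5908224$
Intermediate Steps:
$n = -4$ ($n = 5 - 9 = -4$)
$N{\left(V \right)} = - 7 V$ ($N{\left(V \right)} = V \left(-7\right) = - 7 V$)
$R{\left(Q \right)} = \frac{1}{3 Q}$ ($R{\left(Q \right)} = \frac{1}{Q + 2 Q 1} = \frac{1}{Q + 2 Q} = \frac{1}{3 Q}$)
$- \frac{70336}{R{\left(N{\left(n \right)} \right)}} = - \frac{70336}{\frac{1}{3} \frac{1}{\left(-7\right) \left(-4\right)}} = - \frac{70336}{\frac{1}{3} \cdot \frac{1}{28}} = - 70336 \frac{1}{\frac{1}{84}} = \left(-70336\right) 84 = -5908224$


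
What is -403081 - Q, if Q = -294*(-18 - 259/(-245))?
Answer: -2040311/5 ≈ -4.0806e+5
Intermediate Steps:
Q = 24906/5 (Q = -294*(-18 - 259*(-1/245)) = -294*(-18 + 37/35) = -294*(-593/35) = 24906/5 ≈ 4981.2)
-403081 - Q = -403081 - 1*24906/5 = -403081 - 24906/5 = -2040311/5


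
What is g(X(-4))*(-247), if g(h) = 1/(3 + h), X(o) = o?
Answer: 247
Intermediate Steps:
g(X(-4))*(-247) = -247/(3 - 4) = -247/(-1) = -1*(-247) = 247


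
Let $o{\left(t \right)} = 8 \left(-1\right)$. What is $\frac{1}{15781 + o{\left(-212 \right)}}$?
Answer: $\frac{1}{15773} \approx 6.3399 \cdot 10^{-5}$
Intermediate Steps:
$o{\left(t \right)} = -8$
$\frac{1}{15781 + o{\left(-212 \right)}} = \frac{1}{15781 - 8} = \frac{1}{15773}$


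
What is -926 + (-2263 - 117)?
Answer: -3306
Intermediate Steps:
-926 + (-2263 - 117) = -926 - 2380 = -3306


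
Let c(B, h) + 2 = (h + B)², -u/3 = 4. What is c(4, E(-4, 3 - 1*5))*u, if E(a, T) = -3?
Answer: 12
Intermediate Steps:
u = -12 (u = -3*4 = -12)
c(B, h) = -2 + (B + h)² (c(B, h) = -2 + (h + B)² = -2 + (B + h)²)
c(4, E(-4, 3 - 1*5))*u = (-2 + (4 - 3)²)*(-12) = (-2 + 1²)*(-12) = (-2 + 1)*(-12) = -1*(-12) = 12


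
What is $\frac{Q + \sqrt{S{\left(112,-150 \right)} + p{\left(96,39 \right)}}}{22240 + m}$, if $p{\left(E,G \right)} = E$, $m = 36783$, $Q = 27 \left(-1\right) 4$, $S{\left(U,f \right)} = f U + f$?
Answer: $- \frac{108}{59023} + \frac{53 i \sqrt{6}}{59023} \approx -0.0018298 + 0.0021995 i$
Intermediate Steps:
$S{\left(U,f \right)} = f + U f$ ($S{\left(U,f \right)} = U f + f = f + U f$)
$Q = -108$ ($Q = \left(-27\right) 4 = -108$)
$\frac{Q + \sqrt{S{\left(112,-150 \right)} + p{\left(96,39 \right)}}}{22240 + m} = \frac{-108 + \sqrt{- 150 \left(1 + 112\right) + 96}}{22240 + 36783} = \frac{-108 + \sqrt{\left(-150\right) 113 + 96}}{59023} = \left(-108 + \sqrt{-16950 + 96}\right) \frac{1}{59023} = \left(-108 + \sqrt{-16854}\right) \frac{1}{59023} = \left(-108 + 53 i \sqrt{6}\right) \frac{1}{59023} = - \frac{108}{59023} + \frac{53 i \sqrt{6}}{59023}$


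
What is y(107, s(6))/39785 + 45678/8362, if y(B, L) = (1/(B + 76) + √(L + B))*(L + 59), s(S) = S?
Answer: 33256630262/6088083711 + 13*√113/7957 ≈ 5.4799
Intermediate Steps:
y(B, L) = (59 + L)*(1/(76 + B) + √(B + L)) (y(B, L) = (1/(76 + B) + √(B + L))*(59 + L) = (59 + L)*(1/(76 + B) + √(B + L)))
y(107, s(6))/39785 + 45678/8362 = ((59 + 6 + 4484*√(107 + 6) + 59*107*√(107 + 6) + 76*6*√(107 + 6) + 107*6*√(107 + 6))/(76 + 107))/39785 + 45678/8362 = ((59 + 6 + 4484*√113 + 59*107*√113 + 76*6*√113 + 107*6*√113)/183)*(1/39785) + 45678*(1/8362) = ((59 + 6 + 4484*√113 + 6313*√113 + 456*√113 + 642*√113)/183)*(1/39785) + 22839/4181 = ((65 + 11895*√113)/183)*(1/39785) + 22839/4181 = (65/183 + 65*√113)*(1/39785) + 22839/4181 = (13/1456131 + 13*√113/7957) + 22839/4181 = 33256630262/6088083711 + 13*√113/7957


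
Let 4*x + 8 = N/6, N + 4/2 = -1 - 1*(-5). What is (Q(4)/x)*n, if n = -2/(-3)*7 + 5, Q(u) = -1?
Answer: 116/23 ≈ 5.0435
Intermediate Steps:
N = 2 (N = -2 + (-1 - 1*(-5)) = -2 + (-1 + 5) = -2 + 4 = 2)
x = -23/12 (x = -2 + (2/6)/4 = -2 + (2*(1/6))/4 = -2 + (1/4)*(1/3) = -2 + 1/12 = -23/12 ≈ -1.9167)
n = 29/3 (n = -2*(-1/3)*7 + 5 = (2/3)*7 + 5 = 14/3 + 5 = 29/3 ≈ 9.6667)
(Q(4)/x)*n = -1/(-23/12)*(29/3) = -1*(-12/23)*(29/3) = (12/23)*(29/3) = 116/23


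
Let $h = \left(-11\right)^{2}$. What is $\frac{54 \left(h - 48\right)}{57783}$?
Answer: $\frac{1314}{19261} \approx 0.068221$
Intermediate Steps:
$h = 121$
$\frac{54 \left(h - 48\right)}{57783} = \frac{54 \left(121 - 48\right)}{57783} = 54 \cdot 73 \cdot \frac{1}{57783} = 3942 \cdot \frac{1}{57783} = \frac{1314}{19261}$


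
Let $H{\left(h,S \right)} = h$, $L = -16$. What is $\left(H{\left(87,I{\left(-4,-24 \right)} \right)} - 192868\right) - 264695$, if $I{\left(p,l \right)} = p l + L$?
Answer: $-457476$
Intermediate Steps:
$I{\left(p,l \right)} = -16 + l p$ ($I{\left(p,l \right)} = p l - 16 = l p - 16 = -16 + l p$)
$\left(H{\left(87,I{\left(-4,-24 \right)} \right)} - 192868\right) - 264695 = \left(87 - 192868\right) - 264695 = -192781 - 264695 = -457476$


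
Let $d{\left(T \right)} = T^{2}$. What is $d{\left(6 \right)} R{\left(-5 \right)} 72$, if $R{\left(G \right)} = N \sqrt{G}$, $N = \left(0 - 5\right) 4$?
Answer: $- 51840 i \sqrt{5} \approx - 1.1592 \cdot 10^{5} i$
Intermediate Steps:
$N = -20$ ($N = \left(-5\right) 4 = -20$)
$R{\left(G \right)} = - 20 \sqrt{G}$
$d{\left(6 \right)} R{\left(-5 \right)} 72 = 6^{2} \left(- 20 \sqrt{-5}\right) 72 = 36 \left(- 20 i \sqrt{5}\right) 72 = - 720 i \sqrt{5} \cdot 72 = - 51840 i \sqrt{5}$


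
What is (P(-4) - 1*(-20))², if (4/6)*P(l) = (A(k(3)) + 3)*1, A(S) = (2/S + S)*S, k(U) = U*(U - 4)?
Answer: 1681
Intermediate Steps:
k(U) = U*(-4 + U)
A(S) = S*(S + 2/S) (A(S) = (S + 2/S)*S = S*(S + 2/S))
P(l) = 21 (P(l) = 3*(((2 + (3*(-4 + 3))²) + 3)*1)/2 = 3*(((2 + (3*(-1))²) + 3)*1)/2 = 3*(((2 + (-3)²) + 3)*1)/2 = 3*(((2 + 9) + 3)*1)/2 = 3*((11 + 3)*1)/2 = 3*(14*1)/2 = (3/2)*14 = 21)
(P(-4) - 1*(-20))² = (21 - 1*(-20))² = (21 + 20)² = 41² = 1681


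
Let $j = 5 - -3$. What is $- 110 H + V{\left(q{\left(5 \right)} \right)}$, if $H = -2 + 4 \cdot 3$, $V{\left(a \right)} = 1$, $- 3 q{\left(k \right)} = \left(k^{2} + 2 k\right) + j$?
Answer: $-1099$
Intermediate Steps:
$j = 8$ ($j = 5 + 3 = 8$)
$q{\left(k \right)} = - \frac{8}{3} - \frac{2 k}{3} - \frac{k^{2}}{3}$ ($q{\left(k \right)} = - \frac{\left(k^{2} + 2 k\right) + 8}{3} = - \frac{8 + k^{2} + 2 k}{3} = - \frac{8}{3} - \frac{2 k}{3} - \frac{k^{2}}{3}$)
$H = 10$ ($H = -2 + 12 = 10$)
$- 110 H + V{\left(q{\left(5 \right)} \right)} = \left(-110\right) 10 + 1 = -1100 + 1 = -1099$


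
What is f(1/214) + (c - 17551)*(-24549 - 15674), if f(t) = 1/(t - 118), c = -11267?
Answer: 29269606099700/25251 ≈ 1.1591e+9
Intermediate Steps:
f(t) = 1/(-118 + t)
f(1/214) + (c - 17551)*(-24549 - 15674) = 1/(-118 + 1/214) + (-11267 - 17551)*(-24549 - 15674) = 1/(-118 + 1/214) - 28818*(-40223) = 1/(-25251/214) + 1159146414 = -214/25251 + 1159146414 = 29269606099700/25251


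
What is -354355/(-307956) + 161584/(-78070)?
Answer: -11048133727/12021062460 ≈ -0.91906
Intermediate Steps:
-354355/(-307956) + 161584/(-78070) = -354355*(-1/307956) + 161584*(-1/78070) = 354355/307956 - 80792/39035 = -11048133727/12021062460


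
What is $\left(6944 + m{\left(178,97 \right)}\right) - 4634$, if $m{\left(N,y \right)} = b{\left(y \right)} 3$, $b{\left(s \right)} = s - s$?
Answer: $2310$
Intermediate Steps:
$b{\left(s \right)} = 0$
$m{\left(N,y \right)} = 0$ ($m{\left(N,y \right)} = 0 \cdot 3 = 0$)
$\left(6944 + m{\left(178,97 \right)}\right) - 4634 = \left(6944 + 0\right) - 4634 = 6944 - 4634 = 2310$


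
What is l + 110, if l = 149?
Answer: 259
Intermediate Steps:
l + 110 = 149 + 110 = 259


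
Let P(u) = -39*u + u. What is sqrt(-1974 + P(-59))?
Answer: 2*sqrt(67) ≈ 16.371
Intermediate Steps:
P(u) = -38*u
sqrt(-1974 + P(-59)) = sqrt(-1974 - 38*(-59)) = sqrt(-1974 + 2242) = sqrt(268) = 2*sqrt(67)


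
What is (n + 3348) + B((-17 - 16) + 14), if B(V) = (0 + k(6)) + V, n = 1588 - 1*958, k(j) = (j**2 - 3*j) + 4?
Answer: 3981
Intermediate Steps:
k(j) = 4 + j**2 - 3*j
n = 630 (n = 1588 - 958 = 630)
B(V) = 22 + V (B(V) = (0 + (4 + 6**2 - 3*6)) + V = (0 + (4 + 36 - 18)) + V = (0 + 22) + V = 22 + V)
(n + 3348) + B((-17 - 16) + 14) = (630 + 3348) + (22 + ((-17 - 16) + 14)) = 3978 + (22 + (-33 + 14)) = 3978 + (22 - 19) = 3978 + 3 = 3981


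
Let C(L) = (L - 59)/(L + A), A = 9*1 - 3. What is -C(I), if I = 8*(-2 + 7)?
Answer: 19/46 ≈ 0.41304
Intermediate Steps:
A = 6 (A = 9 - 3 = 6)
I = 40 (I = 8*5 = 40)
C(L) = (-59 + L)/(6 + L) (C(L) = (L - 59)/(L + 6) = (-59 + L)/(6 + L))
-C(I) = -(-59 + 40)/(6 + 40) = -(-19)/46 = -1*(-19/46) = 19/46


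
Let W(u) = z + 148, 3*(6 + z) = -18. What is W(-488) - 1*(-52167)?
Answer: 52303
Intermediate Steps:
z = -12 (z = -6 + (⅓)*(-18) = -6 - 6 = -12)
W(u) = 136 (W(u) = -12 + 148 = 136)
W(-488) - 1*(-52167) = 136 - 1*(-52167) = 136 + 52167 = 52303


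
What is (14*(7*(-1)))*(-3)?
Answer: 294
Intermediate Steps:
(14*(7*(-1)))*(-3) = (14*(-7))*(-3) = -98*(-3) = 294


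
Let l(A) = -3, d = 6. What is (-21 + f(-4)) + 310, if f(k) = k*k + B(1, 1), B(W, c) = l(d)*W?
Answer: 302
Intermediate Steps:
B(W, c) = -3*W
f(k) = -3 + k² (f(k) = k*k - 3*1 = k² - 3 = -3 + k²)
(-21 + f(-4)) + 310 = (-21 + (-3 + (-4)²)) + 310 = (-21 + (-3 + 16)) + 310 = (-21 + 13) + 310 = -8 + 310 = 302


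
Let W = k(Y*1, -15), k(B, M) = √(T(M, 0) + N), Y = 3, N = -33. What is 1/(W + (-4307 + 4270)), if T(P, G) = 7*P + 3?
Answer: -37/1504 - 3*I*√15/1504 ≈ -0.024601 - 0.0077254*I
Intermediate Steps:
T(P, G) = 3 + 7*P
k(B, M) = √(-30 + 7*M) (k(B, M) = √((3 + 7*M) - 33) = √(-30 + 7*M))
W = 3*I*√15 (W = √(-30 + 7*(-15)) = √(-30 - 105) = √(-135) = 3*I*√15 ≈ 11.619*I)
1/(W + (-4307 + 4270)) = 1/(3*I*√15 + (-4307 + 4270)) = 1/(3*I*√15 - 37) = 1/(-37 + 3*I*√15)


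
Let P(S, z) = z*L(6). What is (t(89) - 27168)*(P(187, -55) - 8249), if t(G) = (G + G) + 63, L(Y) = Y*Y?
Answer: 275436283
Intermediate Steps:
L(Y) = Y²
P(S, z) = 36*z (P(S, z) = z*6² = z*36 = 36*z)
t(G) = 63 + 2*G (t(G) = 2*G + 63 = 63 + 2*G)
(t(89) - 27168)*(P(187, -55) - 8249) = ((63 + 2*89) - 27168)*(36*(-55) - 8249) = ((63 + 178) - 27168)*(-1980 - 8249) = (241 - 27168)*(-10229) = -26927*(-10229) = 275436283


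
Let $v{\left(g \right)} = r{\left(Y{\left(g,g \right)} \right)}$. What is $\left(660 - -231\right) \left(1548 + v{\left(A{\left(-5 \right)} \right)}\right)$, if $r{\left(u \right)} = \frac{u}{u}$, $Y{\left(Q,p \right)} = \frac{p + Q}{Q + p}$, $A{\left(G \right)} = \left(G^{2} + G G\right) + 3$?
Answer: $1380159$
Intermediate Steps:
$A{\left(G \right)} = 3 + 2 G^{2}$ ($A{\left(G \right)} = \left(G^{2} + G^{2}\right) + 3 = 2 G^{2} + 3 = 3 + 2 G^{2}$)
$Y{\left(Q,p \right)} = 1$ ($Y{\left(Q,p \right)} = \frac{Q + p}{Q + p} = 1$)
$r{\left(u \right)} = 1$
$v{\left(g \right)} = 1$
$\left(660 - -231\right) \left(1548 + v{\left(A{\left(-5 \right)} \right)}\right) = \left(660 - -231\right) \left(1548 + 1\right) = \left(660 + 231\right) 1549 = 891 \cdot 1549 = 1380159$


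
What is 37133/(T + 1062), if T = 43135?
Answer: 37133/44197 ≈ 0.84017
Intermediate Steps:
37133/(T + 1062) = 37133/(43135 + 1062) = 37133/44197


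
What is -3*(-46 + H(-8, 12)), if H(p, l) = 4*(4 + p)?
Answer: 186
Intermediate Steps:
H(p, l) = 16 + 4*p
-3*(-46 + H(-8, 12)) = -3*(-46 + (16 + 4*(-8))) = -3*(-46 + (16 - 32)) = -3*(-46 - 16) = -3*(-62) = 186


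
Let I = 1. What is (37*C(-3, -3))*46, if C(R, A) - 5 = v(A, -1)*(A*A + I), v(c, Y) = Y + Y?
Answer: -25530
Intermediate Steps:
v(c, Y) = 2*Y
C(R, A) = 3 - 2*A² (C(R, A) = 5 + (2*(-1))*(A*A + 1) = 5 - 2*(A² + 1) = 5 - 2*(1 + A²) = 5 + (-2 - 2*A²) = 3 - 2*A²)
(37*C(-3, -3))*46 = (37*(3 - 2*(-3)²))*46 = (37*(3 - 2*9))*46 = (37*(3 - 18))*46 = (37*(-15))*46 = -555*46 = -25530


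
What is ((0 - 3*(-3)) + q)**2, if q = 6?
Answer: 225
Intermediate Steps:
((0 - 3*(-3)) + q)**2 = ((0 - 3*(-3)) + 6)**2 = ((0 + 9) + 6)**2 = (9 + 6)**2 = 15**2 = 225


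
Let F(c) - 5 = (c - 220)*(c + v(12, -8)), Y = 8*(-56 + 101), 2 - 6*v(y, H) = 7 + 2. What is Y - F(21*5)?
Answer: 73775/6 ≈ 12296.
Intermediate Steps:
v(y, H) = -7/6 (v(y, H) = ⅓ - (7 + 2)/6 = ⅓ - ⅙*9 = ⅓ - 3/2 = -7/6)
Y = 360 (Y = 8*45 = 360)
F(c) = 5 + (-220 + c)*(-7/6 + c) (F(c) = 5 + (c - 220)*(c - 7/6) = 5 + (-220 + c)*(-7/6 + c))
Y - F(21*5) = 360 - (785/3 + (21*5)² - 9289*5/2) = 360 - (785/3 + 105² - 1327/6*105) = 360 - (785/3 + 11025 - 46445/2) = 360 - 1*(-71615/6) = 360 + 71615/6 = 73775/6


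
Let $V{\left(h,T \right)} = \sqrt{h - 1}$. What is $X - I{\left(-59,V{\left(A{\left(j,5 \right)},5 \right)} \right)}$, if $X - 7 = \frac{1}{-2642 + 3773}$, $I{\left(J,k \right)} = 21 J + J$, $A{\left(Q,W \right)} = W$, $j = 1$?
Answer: $\frac{1475956}{1131} \approx 1305.0$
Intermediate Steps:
$V{\left(h,T \right)} = \sqrt{-1 + h}$
$I{\left(J,k \right)} = 22 J$
$X = \frac{7918}{1131}$ ($X = 7 + \frac{1}{-2642 + 3773} = 7 + \frac{1}{1131} = \frac{7918}{1131} \approx 7.0009$)
$X - I{\left(-59,V{\left(A{\left(j,5 \right)},5 \right)} \right)} = \frac{7918}{1131} - 22 \left(-59\right) = \frac{7918}{1131} - -1298 = \frac{7918}{1131} + 1298 = \frac{1475956}{1131}$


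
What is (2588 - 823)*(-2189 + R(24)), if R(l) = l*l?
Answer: -2846945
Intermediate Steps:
R(l) = l**2
(2588 - 823)*(-2189 + R(24)) = (2588 - 823)*(-2189 + 24**2) = 1765*(-2189 + 576) = 1765*(-1613) = -2846945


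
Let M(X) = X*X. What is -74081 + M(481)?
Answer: 157280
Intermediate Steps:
M(X) = X²
-74081 + M(481) = -74081 + 481² = -74081 + 231361 = 157280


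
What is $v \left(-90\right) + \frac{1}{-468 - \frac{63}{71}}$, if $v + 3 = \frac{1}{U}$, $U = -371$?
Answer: $\frac{3337729319}{12350961} \approx 270.24$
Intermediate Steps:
$v = - \frac{1114}{371}$ ($v = -3 + \frac{1}{-371} = -3 - \frac{1}{371} = - \frac{1114}{371} \approx -3.0027$)
$v \left(-90\right) + \frac{1}{-468 - \frac{63}{71}} = \left(- \frac{1114}{371}\right) \left(-90\right) + \frac{1}{-468 - \frac{63}{71}} = \frac{100260}{371} + \frac{1}{-468 - \frac{63}{71}} = \frac{100260}{371} + \frac{1}{- \frac{33291}{71}} = \frac{100260}{371} - \frac{71}{33291} = \frac{3337729319}{12350961}$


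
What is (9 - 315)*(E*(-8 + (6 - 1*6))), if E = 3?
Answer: 7344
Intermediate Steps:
(9 - 315)*(E*(-8 + (6 - 1*6))) = (9 - 315)*(3*(-8 + (6 - 1*6))) = -918*(-8 + (6 - 6)) = -918*(-8 + 0) = -918*(-8) = -306*(-24) = 7344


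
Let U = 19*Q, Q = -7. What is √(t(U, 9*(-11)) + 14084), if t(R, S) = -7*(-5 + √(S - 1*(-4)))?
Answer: √(14119 - 7*I*√95) ≈ 118.82 - 0.2871*I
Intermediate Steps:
U = -133 (U = 19*(-7) = -133)
t(R, S) = 35 - 7*√(4 + S) (t(R, S) = -7*(-5 + √(S + 4)) = -7*(-5 + √(4 + S)) = 35 - 7*√(4 + S))
√(t(U, 9*(-11)) + 14084) = √((35 - 7*√(4 + 9*(-11))) + 14084) = √((35 - 7*√(4 - 99)) + 14084) = √((35 - 7*I*√95) + 14084) = √(14119 - 7*I*√95)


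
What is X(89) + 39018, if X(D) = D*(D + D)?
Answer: 54860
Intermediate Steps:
X(D) = 2*D² (X(D) = D*(2*D) = 2*D²)
X(89) + 39018 = 2*89² + 39018 = 2*7921 + 39018 = 15842 + 39018 = 54860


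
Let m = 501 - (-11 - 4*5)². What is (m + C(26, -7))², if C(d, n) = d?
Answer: 188356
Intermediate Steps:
m = -460 (m = 501 - (-11 - 20)² = 501 - 1*(-31)² = 501 - 1*961 = 501 - 961 = -460)
(m + C(26, -7))² = (-460 + 26)² = (-434)² = 188356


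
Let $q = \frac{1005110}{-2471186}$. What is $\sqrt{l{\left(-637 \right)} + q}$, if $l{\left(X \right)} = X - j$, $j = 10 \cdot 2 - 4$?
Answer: $\frac{12 i \sqrt{6927427525673}}{1235593} \approx 25.562 i$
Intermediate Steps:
$j = 16$ ($j = 20 - 4 = 16$)
$l{\left(X \right)} = -16 + X$ ($l{\left(X \right)} = X - 16 = -16 + X$)
$q = - \frac{502555}{1235593}$ ($q = 1005110 \left(- \frac{1}{2471186}\right) = - \frac{502555}{1235593} \approx -0.40673$)
$\sqrt{l{\left(-637 \right)} + q} = \sqrt{\left(-16 - 637\right) - \frac{502555}{1235593}} = \sqrt{-653 - \frac{502555}{1235593}} = \sqrt{- \frac{807344784}{1235593}} = \frac{12 i \sqrt{6927427525673}}{1235593}$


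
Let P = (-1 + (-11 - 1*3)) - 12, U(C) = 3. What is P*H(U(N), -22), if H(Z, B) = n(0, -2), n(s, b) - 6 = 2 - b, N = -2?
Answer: -270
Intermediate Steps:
n(s, b) = 8 - b (n(s, b) = 6 + (2 - b) = 8 - b)
H(Z, B) = 10 (H(Z, B) = 8 - 1*(-2) = 8 + 2 = 10)
P = -27 (P = (-1 + (-11 - 3)) - 12 = (-1 - 14) - 12 = -15 - 12 = -27)
P*H(U(N), -22) = -27*10 = -270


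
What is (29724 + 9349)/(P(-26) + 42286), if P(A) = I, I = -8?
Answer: 39073/42278 ≈ 0.92419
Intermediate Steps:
P(A) = -8
(29724 + 9349)/(P(-26) + 42286) = (29724 + 9349)/(-8 + 42286) = 39073/42278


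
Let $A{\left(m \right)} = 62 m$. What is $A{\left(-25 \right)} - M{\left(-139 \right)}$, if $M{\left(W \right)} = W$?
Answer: $-1411$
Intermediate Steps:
$A{\left(-25 \right)} - M{\left(-139 \right)} = 62 \left(-25\right) - -139 = -1550 + 139 = -1411$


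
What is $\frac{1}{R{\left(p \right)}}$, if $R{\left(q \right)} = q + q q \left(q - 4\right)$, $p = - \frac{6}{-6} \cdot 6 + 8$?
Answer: $\frac{1}{1974} \approx 0.00050659$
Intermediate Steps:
$p = 14$ ($p = \left(-6\right) \left(- \frac{1}{6}\right) 6 + 8 = 1 \cdot 6 + 8 = 6 + 8 = 14$)
$R{\left(q \right)} = q + q^{2} \left(-4 + q\right)$ ($R{\left(q \right)} = q + q q \left(-4 + q\right) = q + q^{2} \left(-4 + q\right)$)
$\frac{1}{R{\left(p \right)}} = \frac{1}{14 \left(1 + 14^{2} - 56\right)} = \frac{1}{14 \left(1 + 196 - 56\right)} = \frac{1}{14 \cdot 141} = \frac{1}{1974}$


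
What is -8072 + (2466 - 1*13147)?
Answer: -18753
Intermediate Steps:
-8072 + (2466 - 1*13147) = -8072 + (2466 - 13147) = -8072 - 10681 = -18753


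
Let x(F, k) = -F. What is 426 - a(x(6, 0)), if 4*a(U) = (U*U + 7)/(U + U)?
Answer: 20491/48 ≈ 426.90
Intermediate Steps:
a(U) = (7 + U²)/(8*U) (a(U) = ((U*U + 7)/(U + U))/4 = ((U² + 7)/((2*U)))/4 = ((7 + U²)*(1/(2*U)))/4 = ((7 + U²)/(2*U))/4 = (7 + U²)/(8*U))
426 - a(x(6, 0)) = 426 - (7 + (-1*6)²)/(8*((-1*6))) = 426 - (7 + (-6)²)/(8*(-6)) = 426 - (-1)*(7 + 36)/(8*6) = 426 - (-1)*43/(8*6) = 426 - 1*(-43/48) = 426 + 43/48 = 20491/48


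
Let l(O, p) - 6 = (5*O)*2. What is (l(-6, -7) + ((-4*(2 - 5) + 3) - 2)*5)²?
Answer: 121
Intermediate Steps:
l(O, p) = 6 + 10*O (l(O, p) = 6 + (5*O)*2 = 6 + 10*O)
(l(-6, -7) + ((-4*(2 - 5) + 3) - 2)*5)² = ((6 + 10*(-6)) + ((-4*(2 - 5) + 3) - 2)*5)² = ((6 - 60) + ((-4*(-3) + 3) - 2)*5)² = (-54 + ((12 + 3) - 2)*5)² = (-54 + (15 - 2)*5)² = (-54 + 13*5)² = (-54 + 65)² = 11² = 121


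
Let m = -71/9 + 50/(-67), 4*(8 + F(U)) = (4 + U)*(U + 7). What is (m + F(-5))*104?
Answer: -1074580/603 ≈ -1782.1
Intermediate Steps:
F(U) = -8 + (4 + U)*(7 + U)/4 (F(U) = -8 + ((4 + U)*(U + 7))/4 = -8 + ((4 + U)*(7 + U))/4 = -8 + (4 + U)*(7 + U)/4)
m = -5207/603 (m = -71*1/9 + 50*(-1/67) = -71/9 - 50/67 = -5207/603 ≈ -8.6352)
(m + F(-5))*104 = (-5207/603 + (-1 + (1/4)*(-5)**2 + (11/4)*(-5)))*104 = (-5207/603 + (-1 + (1/4)*25 - 55/4))*104 = (-5207/603 + (-1 + 25/4 - 55/4))*104 = (-5207/603 - 17/2)*104 = -20665/1206*104 = -1074580/603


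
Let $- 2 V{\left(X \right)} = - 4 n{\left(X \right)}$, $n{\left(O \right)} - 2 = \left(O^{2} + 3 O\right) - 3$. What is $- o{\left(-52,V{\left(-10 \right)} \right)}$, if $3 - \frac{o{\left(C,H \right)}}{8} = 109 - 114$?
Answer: $-64$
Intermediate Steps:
$n{\left(O \right)} = -1 + O^{2} + 3 O$ ($n{\left(O \right)} = 2 - \left(3 - O^{2} - 3 O\right) = 2 + \left(-3 + O^{2} + 3 O\right) = -1 + O^{2} + 3 O$)
$V{\left(X \right)} = -2 + 2 X^{2} + 6 X$ ($V{\left(X \right)} = - \frac{\left(-4\right) \left(-1 + X^{2} + 3 X\right)}{2} = - \frac{4 - 12 X - 4 X^{2}}{2} = -2 + 2 X^{2} + 6 X$)
$o{\left(C,H \right)} = 64$ ($o{\left(C,H \right)} = 24 - 8 \left(109 - 114\right) = 24 - -40 = 24 + 40 = 64$)
$- o{\left(-52,V{\left(-10 \right)} \right)} = \left(-1\right) 64 = -64$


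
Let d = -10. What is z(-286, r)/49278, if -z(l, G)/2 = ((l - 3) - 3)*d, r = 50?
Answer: -2920/24639 ≈ -0.11851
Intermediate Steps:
z(l, G) = -120 + 20*l (z(l, G) = -2*((l - 3) - 3)*(-10) = -2*((-3 + l) - 3)*(-10) = -2*(-6 + l)*(-10) = -2*(60 - 10*l) = -120 + 20*l)
z(-286, r)/49278 = (-120 + 20*(-286))/49278 = (-120 - 5720)*(1/49278) = -5840*1/49278 = -2920/24639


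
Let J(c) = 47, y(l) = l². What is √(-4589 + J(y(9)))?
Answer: I*√4542 ≈ 67.394*I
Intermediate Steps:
√(-4589 + J(y(9))) = √(-4589 + 47) = √(-4542) = I*√4542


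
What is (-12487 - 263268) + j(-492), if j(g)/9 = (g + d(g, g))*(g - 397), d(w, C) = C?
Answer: 7597229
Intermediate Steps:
j(g) = 18*g*(-397 + g) (j(g) = 9*((g + g)*(g - 397)) = 9*((2*g)*(-397 + g)) = 9*(2*g*(-397 + g)) = 18*g*(-397 + g))
(-12487 - 263268) + j(-492) = (-12487 - 263268) + 18*(-492)*(-397 - 492) = -275755 + 18*(-492)*(-889) = -275755 + 7872984 = 7597229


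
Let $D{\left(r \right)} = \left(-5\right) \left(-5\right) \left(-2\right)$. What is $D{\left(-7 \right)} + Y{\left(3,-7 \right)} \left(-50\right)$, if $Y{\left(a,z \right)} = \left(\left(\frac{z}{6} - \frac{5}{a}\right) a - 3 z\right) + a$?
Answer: $-825$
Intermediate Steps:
$Y{\left(a,z \right)} = a - 3 z + a \left(- \frac{5}{a} + \frac{z}{6}\right)$ ($Y{\left(a,z \right)} = \left(\left(z \frac{1}{6} - \frac{5}{a}\right) a - 3 z\right) + a = \left(\left(\frac{z}{6} - \frac{5}{a}\right) a - 3 z\right) + a = \left(\left(- \frac{5}{a} + \frac{z}{6}\right) a - 3 z\right) + a = \left(a \left(- \frac{5}{a} + \frac{z}{6}\right) - 3 z\right) + a = \left(- 3 z + a \left(- \frac{5}{a} + \frac{z}{6}\right)\right) + a = a - 3 z + a \left(- \frac{5}{a} + \frac{z}{6}\right)$)
$D{\left(r \right)} = -50$ ($D{\left(r \right)} = 25 \left(-2\right) = -50$)
$D{\left(-7 \right)} + Y{\left(3,-7 \right)} \left(-50\right) = -50 + \left(-5 + 3 - -21 + \frac{1}{6} \cdot 3 \left(-7\right)\right) \left(-50\right) = -50 + \left(-5 + 3 + 21 - \frac{7}{2}\right) \left(-50\right) = -50 + \frac{31}{2} \left(-50\right) = -50 - 775 = -825$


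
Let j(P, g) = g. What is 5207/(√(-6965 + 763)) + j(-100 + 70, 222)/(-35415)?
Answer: -74/11805 - 5207*I*√6202/6202 ≈ -0.0062685 - 66.118*I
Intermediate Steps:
5207/(√(-6965 + 763)) + j(-100 + 70, 222)/(-35415) = 5207/(√(-6965 + 763)) + 222/(-35415) = 5207/(√(-6202)) + 222*(-1/35415) = 5207/((I*√6202)) - 74/11805 = 5207*(-I*√6202/6202) - 74/11805 = -5207*I*√6202/6202 - 74/11805 = -74/11805 - 5207*I*√6202/6202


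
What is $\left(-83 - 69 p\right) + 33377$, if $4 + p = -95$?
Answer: $40125$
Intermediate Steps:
$p = -99$ ($p = -4 - 95 = -99$)
$\left(-83 - 69 p\right) + 33377 = \left(-83 - -6831\right) + 33377 = \left(-83 + 6831\right) + 33377 = 6748 + 33377 = 40125$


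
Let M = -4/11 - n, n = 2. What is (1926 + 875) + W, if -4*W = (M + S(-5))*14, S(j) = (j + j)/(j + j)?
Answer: 61727/22 ≈ 2805.8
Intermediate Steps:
S(j) = 1 (S(j) = (2*j)/((2*j)) = (2*j)*(1/(2*j)) = 1)
M = -26/11 (M = -4/11 - 1*2 = -4*1/11 - 2 = -4/11 - 2 = -26/11 ≈ -2.3636)
W = 105/22 (W = -(-26/11 + 1)*14/4 = -(-15)*14/44 = -¼*(-210/11) = 105/22 ≈ 4.7727)
(1926 + 875) + W = (1926 + 875) + 105/22 = 2801 + 105/22 = 61727/22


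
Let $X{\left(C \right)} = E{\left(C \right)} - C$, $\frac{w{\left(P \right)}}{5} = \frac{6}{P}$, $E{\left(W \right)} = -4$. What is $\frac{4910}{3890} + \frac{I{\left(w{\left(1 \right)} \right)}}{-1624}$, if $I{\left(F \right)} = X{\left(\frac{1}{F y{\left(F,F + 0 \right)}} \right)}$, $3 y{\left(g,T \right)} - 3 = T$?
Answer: $\frac{263650589}{208472880} \approx 1.2647$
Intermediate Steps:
$y{\left(g,T \right)} = 1 + \frac{T}{3}$
$w{\left(P \right)} = \frac{30}{P}$ ($w{\left(P \right)} = 5 \frac{6}{P} = \frac{30}{P}$)
$X{\left(C \right)} = -4 - C$
$I{\left(F \right)} = -4 - \frac{1}{F \left(1 + \frac{F}{3}\right)}$ ($I{\left(F \right)} = -4 - \frac{1}{F \left(1 + \frac{F + 0}{3}\right)} = -4 - \frac{1}{F \left(1 + \frac{F}{3}\right)}$)
$\frac{4910}{3890} + \frac{I{\left(w{\left(1 \right)} \right)}}{-1624} = \frac{4910}{3890} + \frac{\frac{1}{30 \cdot 1^{-1}} \frac{1}{3 + \frac{30}{1}} \left(-3 - 4 \cdot \frac{30}{1} \left(3 + \frac{30}{1}\right)\right)}{-1624} = 4910 \cdot \frac{1}{3890} + \frac{-3 - 4 \cdot 30 \cdot 1 \left(3 + 30 \cdot 1\right)}{30 \cdot 1 \left(3 + 30 \cdot 1\right)} \left(- \frac{1}{1624}\right) = \frac{491}{389} + \frac{-3 - 120 \left(3 + 30\right)}{30 \left(3 + 30\right)} \left(- \frac{1}{1624}\right) = \frac{491}{389} + \frac{-3 - 120 \cdot 33}{30 \cdot 33} \left(- \frac{1}{1624}\right) = \frac{491}{389} + \frac{1}{30} \cdot \frac{1}{33} \left(-3 - 3960\right) \left(- \frac{1}{1624}\right) = \frac{491}{389} + \frac{1}{30} \cdot \frac{1}{33} \left(-3963\right) \left(- \frac{1}{1624}\right) = \frac{491}{389} - - \frac{1321}{535920} = \frac{491}{389} + \frac{1321}{535920} = \frac{263650589}{208472880}$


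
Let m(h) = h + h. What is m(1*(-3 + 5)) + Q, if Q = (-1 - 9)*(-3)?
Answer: 34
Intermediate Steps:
Q = 30 (Q = -10*(-3) = 30)
m(h) = 2*h
m(1*(-3 + 5)) + Q = 2*(1*(-3 + 5)) + 30 = 2*(1*2) + 30 = 2*2 + 30 = 4 + 30 = 34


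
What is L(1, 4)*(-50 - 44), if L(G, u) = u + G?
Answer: -470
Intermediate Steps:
L(G, u) = G + u
L(1, 4)*(-50 - 44) = (1 + 4)*(-50 - 44) = 5*(-94) = -470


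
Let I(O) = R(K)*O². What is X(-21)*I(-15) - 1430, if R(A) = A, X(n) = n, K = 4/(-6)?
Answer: 1720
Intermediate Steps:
K = -⅔ (K = 4*(-⅙) = -⅔ ≈ -0.66667)
I(O) = -2*O²/3
X(-21)*I(-15) - 1430 = -(-14)*(-15)² - 1430 = -(-14)*225 - 1430 = -21*(-150) - 1430 = 3150 - 1430 = 1720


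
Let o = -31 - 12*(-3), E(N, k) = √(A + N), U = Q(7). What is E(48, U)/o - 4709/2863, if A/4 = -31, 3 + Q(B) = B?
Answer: -4709/2863 + 2*I*√19/5 ≈ -1.6448 + 1.7436*I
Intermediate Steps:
Q(B) = -3 + B
A = -124 (A = 4*(-31) = -124)
U = 4 (U = -3 + 7 = 4)
E(N, k) = √(-124 + N)
o = 5 (o = -31 + 36 = 5)
E(48, U)/o - 4709/2863 = √(-124 + 48)/5 - 4709/2863 = √(-76)*(⅕) - 4709*1/2863 = (2*I*√19)*(⅕) - 4709/2863 = 2*I*√19/5 - 4709/2863 = -4709/2863 + 2*I*√19/5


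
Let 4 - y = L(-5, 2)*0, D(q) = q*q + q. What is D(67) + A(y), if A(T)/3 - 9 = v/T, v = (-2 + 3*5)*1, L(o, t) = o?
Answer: 18371/4 ≈ 4592.8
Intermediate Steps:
D(q) = q + q**2 (D(q) = q**2 + q = q + q**2)
y = 4 (y = 4 - (-5)*0 = 4 - 1*0 = 4 + 0 = 4)
v = 13 (v = (-2 + 15)*1 = 13*1 = 13)
A(T) = 27 + 39/T (A(T) = 27 + 3*(13/T) = 27 + 39/T)
D(67) + A(y) = 67*(1 + 67) + (27 + 39/4) = 67*68 + (27 + 39*(1/4)) = 4556 + (27 + 39/4) = 4556 + 147/4 = 18371/4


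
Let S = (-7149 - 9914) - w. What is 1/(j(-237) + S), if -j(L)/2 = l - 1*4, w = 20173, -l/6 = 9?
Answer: -1/37120 ≈ -2.6940e-5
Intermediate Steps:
l = -54 (l = -6*9 = -54)
j(L) = 116 (j(L) = -2*(-54 - 1*4) = -2*(-54 - 4) = -2*(-58) = 116)
S = -37236 (S = (-7149 - 9914) - 1*20173 = -17063 - 20173 = -37236)
1/(j(-237) + S) = 1/(116 - 37236) = 1/(-37120) = -1/37120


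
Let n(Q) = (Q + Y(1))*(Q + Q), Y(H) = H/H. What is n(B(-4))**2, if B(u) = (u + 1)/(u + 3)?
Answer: 576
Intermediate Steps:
B(u) = (1 + u)/(3 + u)
Y(H) = 1
n(Q) = 2*Q*(1 + Q) (n(Q) = (Q + 1)*(Q + Q) = (1 + Q)*(2*Q) = 2*Q*(1 + Q))
n(B(-4))**2 = (2*((1 - 4)/(3 - 4))*(1 + (1 - 4)/(3 - 4)))**2 = (2*(-3/(-1))*(1 - 3/(-1)))**2 = (2*(-1*(-3))*(1 - 1*(-3)))**2 = (2*3*(1 + 3))**2 = (2*3*4)**2 = 24**2 = 576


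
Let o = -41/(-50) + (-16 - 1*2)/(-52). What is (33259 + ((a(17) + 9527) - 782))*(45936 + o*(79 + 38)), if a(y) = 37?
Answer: 48423286251/25 ≈ 1.9369e+9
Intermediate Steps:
o = 379/325 (o = -41*(-1/50) + (-16 - 2)*(-1/52) = 41/50 - 18*(-1/52) = 41/50 + 9/26 = 379/325 ≈ 1.1662)
(33259 + ((a(17) + 9527) - 782))*(45936 + o*(79 + 38)) = (33259 + ((37 + 9527) - 782))*(45936 + 379*(79 + 38)/325) = (33259 + (9564 - 782))*(45936 + (379/325)*117) = (33259 + 8782)*(45936 + 3411/25) = 42041*(1151811/25) = 48423286251/25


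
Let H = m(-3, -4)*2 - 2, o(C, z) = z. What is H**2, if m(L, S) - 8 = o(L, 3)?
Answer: 400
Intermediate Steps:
m(L, S) = 11 (m(L, S) = 8 + 3 = 11)
H = 20 (H = 11*2 - 2 = 22 - 2 = 20)
H**2 = 20**2 = 400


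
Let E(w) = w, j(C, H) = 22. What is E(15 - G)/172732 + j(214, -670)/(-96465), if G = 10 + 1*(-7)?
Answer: -660631/4165648095 ≈ -0.00015859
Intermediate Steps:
G = 3 (G = 10 - 7 = 3)
E(15 - G)/172732 + j(214, -670)/(-96465) = (15 - 1*3)/172732 + 22/(-96465) = (15 - 3)*(1/172732) + 22*(-1/96465) = 12*(1/172732) - 22/96465 = 3/43183 - 22/96465 = -660631/4165648095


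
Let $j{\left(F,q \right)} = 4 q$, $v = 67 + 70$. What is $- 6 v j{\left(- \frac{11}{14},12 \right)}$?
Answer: $-39456$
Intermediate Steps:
$v = 137$
$- 6 v j{\left(- \frac{11}{14},12 \right)} = \left(-6\right) 137 \cdot 4 \cdot 12 = \left(-822\right) 48 = -39456$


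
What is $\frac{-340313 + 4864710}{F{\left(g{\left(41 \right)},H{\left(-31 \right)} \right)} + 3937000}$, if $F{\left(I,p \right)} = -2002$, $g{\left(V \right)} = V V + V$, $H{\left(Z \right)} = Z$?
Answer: $\frac{4524397}{3934998} \approx 1.1498$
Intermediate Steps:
$g{\left(V \right)} = V + V^{2}$ ($g{\left(V \right)} = V^{2} + V = V + V^{2}$)
$\frac{-340313 + 4864710}{F{\left(g{\left(41 \right)},H{\left(-31 \right)} \right)} + 3937000} = \frac{-340313 + 4864710}{-2002 + 3937000} = \frac{4524397}{3934998}$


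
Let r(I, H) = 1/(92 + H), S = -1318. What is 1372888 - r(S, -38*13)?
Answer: 551900977/402 ≈ 1.3729e+6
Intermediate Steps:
1372888 - r(S, -38*13) = 1372888 - 1/(92 - 38*13) = 1372888 - 1/(92 - 494) = 1372888 - 1/(-402) = 1372888 - 1*(-1/402) = 1372888 + 1/402 = 551900977/402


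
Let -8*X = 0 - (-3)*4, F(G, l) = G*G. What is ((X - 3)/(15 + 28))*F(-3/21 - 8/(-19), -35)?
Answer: -12321/1521254 ≈ -0.0080992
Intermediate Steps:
F(G, l) = G²
X = -3/2 (X = -(0 - (-3)*4)/8 = -(0 - 1*(-12))/8 = -(0 + 12)/8 = -⅛*12 = -3/2 ≈ -1.5000)
((X - 3)/(15 + 28))*F(-3/21 - 8/(-19), -35) = ((-3/2 - 3)/(15 + 28))*(-3/21 - 8/(-19))² = (-9/2/43)*(-3*1/21 - 8*(-1/19))² = (-9/2*1/43)*(-⅐ + 8/19)² = -9*(37/133)²/86 = -9/86*1369/17689 = -12321/1521254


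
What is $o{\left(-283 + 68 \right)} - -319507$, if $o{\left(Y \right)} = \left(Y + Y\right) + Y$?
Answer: $318862$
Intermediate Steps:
$o{\left(Y \right)} = 3 Y$ ($o{\left(Y \right)} = 2 Y + Y = 3 Y$)
$o{\left(-283 + 68 \right)} - -319507 = 3 \left(-283 + 68\right) - -319507 = 3 \left(-215\right) + 319507 = -645 + 319507 = 318862$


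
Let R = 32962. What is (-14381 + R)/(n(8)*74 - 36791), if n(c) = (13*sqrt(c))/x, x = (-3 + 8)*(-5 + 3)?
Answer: -17090339275/33837591137 + 89374610*sqrt(2)/33837591137 ≈ -0.50133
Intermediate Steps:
x = -10 (x = 5*(-2) = -10)
n(c) = -13*sqrt(c)/10 (n(c) = (13*sqrt(c))/(-10) = (13*sqrt(c))*(-1/10) = -13*sqrt(c)/10)
(-14381 + R)/(n(8)*74 - 36791) = (-14381 + 32962)/(-13*sqrt(2)/5*74 - 36791) = 18581/(-13*sqrt(2)/5*74 - 36791) = 18581/(-962*sqrt(2)/5 - 36791) = 18581/(-36791 - 962*sqrt(2)/5)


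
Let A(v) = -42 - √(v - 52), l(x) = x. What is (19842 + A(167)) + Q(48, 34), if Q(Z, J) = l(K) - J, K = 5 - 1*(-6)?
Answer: 19777 - √115 ≈ 19766.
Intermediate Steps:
K = 11 (K = 5 + 6 = 11)
A(v) = -42 - √(-52 + v)
Q(Z, J) = 11 - J
(19842 + A(167)) + Q(48, 34) = (19842 + (-42 - √(-52 + 167))) + (11 - 1*34) = (19842 + (-42 - √115)) + (11 - 34) = (19800 - √115) - 23 = 19777 - √115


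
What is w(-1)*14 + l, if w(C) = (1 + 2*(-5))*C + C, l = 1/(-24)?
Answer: 2687/24 ≈ 111.96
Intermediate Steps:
l = -1/24 ≈ -0.041667
w(C) = -8*C (w(C) = (1 - 10)*C + C = -9*C + C = -8*C)
w(-1)*14 + l = -8*(-1)*14 - 1/24 = 8*14 - 1/24 = 112 - 1/24 = 2687/24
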